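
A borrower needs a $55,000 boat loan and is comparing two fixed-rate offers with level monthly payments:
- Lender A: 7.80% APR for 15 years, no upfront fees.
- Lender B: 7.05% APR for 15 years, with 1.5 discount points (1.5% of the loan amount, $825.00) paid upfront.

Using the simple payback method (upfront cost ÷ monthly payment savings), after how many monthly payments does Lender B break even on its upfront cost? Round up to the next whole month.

36 months

Lender A: monthly rate = 7.8%/12 = 0.0065000; payment = 55,000 × 0.0065000 / (1 − (1+0.0065000)^−180) = $519.28.
Lender B: monthly rate = 7.05%/12 = 0.0058750; payment = 55,000 × 0.0058750 / (1 − (1+0.0058750)^−180) = $495.89.
Monthly savings = $519.28 − $495.89 = $23.39.
Break-even = $825.00 / $23.39 = 35.27 → 36 months.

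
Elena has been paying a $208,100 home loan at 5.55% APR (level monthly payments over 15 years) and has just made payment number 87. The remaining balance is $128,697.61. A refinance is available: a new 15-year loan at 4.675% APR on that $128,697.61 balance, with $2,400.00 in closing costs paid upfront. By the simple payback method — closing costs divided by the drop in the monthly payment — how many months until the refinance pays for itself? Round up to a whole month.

Current payment = 208,100 × 5.55%/12 / (1 − (1+0.0046250)^−180) = $1,705.88.
Refinanced payment = 128,697.61 × 0.0038958 / (1 − (1+0.0038958)^−180) = $996.08.
Monthly savings = $1,705.88 − $996.08 = $709.80.
Break-even = $2,400.00 / $709.80 = 3.38 → 4 months.

4 months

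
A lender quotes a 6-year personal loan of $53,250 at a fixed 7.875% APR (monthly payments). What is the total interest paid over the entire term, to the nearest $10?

$13,740

At 7.875% the monthly rate is 0.0065625, so the payment is 53,250 × 0.0065625 / (1 − 1.0065625^−72) = $930.40.
Total paid = 72 × $930.40 = $66,988.80; interest = $66,988.80 − $53,250 = $13,738.80.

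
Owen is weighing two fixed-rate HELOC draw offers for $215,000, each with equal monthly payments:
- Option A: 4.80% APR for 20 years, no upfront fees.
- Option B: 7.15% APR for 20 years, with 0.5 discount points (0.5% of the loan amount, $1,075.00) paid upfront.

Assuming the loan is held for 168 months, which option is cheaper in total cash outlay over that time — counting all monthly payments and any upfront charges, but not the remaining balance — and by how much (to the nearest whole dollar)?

Option A by $49,971

Option A: at 4.80% the monthly rate is 0.0040000, so the payment is 215,000 × 0.0040000 / (1 − 1.0040000^−240) = $1,395.26.
Option B: at 7.15% the monthly rate is 0.0059583, so the payment is 215,000 × 0.0059583 / (1 − 1.0059583^−240) = $1,686.31.
Over 168 months: Option A costs 168 × $1,395.26 = $234,403.68; Option B costs 168 × $1,686.31 + $1,075.00 = $284,375.08.
Option A is cheaper by $284,375.08 − $234,403.68 = $49,971.40.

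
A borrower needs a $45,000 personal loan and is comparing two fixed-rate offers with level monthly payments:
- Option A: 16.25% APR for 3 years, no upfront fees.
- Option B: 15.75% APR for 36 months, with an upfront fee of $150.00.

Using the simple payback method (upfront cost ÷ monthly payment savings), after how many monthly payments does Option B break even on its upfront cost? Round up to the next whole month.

Option A: at 16.25% the monthly rate is 0.0135417, so the payment is 45,000 × 0.0135417 / (1 − 1.0135417^−36) = $1,587.63.
Option B: monthly rate = 15.75%/12 = 0.0131250; payment = 45,000 × 0.0131250 / (1 − (1+0.0131250)^−36) = $1,576.52.
Monthly savings = $1,587.63 − $1,576.52 = $11.11.
Break-even = $150.00 / $11.11 = 13.50 → 14 months.

14 months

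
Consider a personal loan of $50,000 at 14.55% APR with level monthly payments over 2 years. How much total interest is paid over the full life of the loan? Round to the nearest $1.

$7,928

At 14.55% the monthly rate is 0.0121250, so the payment is 50,000 × 0.0121250 / (1 − 1.0121250^−24) = $2,413.66.
Total paid = 24 × $2,413.66 = $57,927.84; interest = $57,927.84 − $50,000 = $7,927.84.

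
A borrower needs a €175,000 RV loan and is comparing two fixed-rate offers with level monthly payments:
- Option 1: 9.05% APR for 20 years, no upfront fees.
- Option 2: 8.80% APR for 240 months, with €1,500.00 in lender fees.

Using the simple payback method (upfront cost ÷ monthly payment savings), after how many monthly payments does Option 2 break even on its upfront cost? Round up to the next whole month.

Option 1: monthly rate = 9.05%/12 = 0.0075417; payment = 175,000 × 0.0075417 / (1 − (1+0.0075417)^−240) = €1,580.15.
Option 2: at 8.80% the monthly rate is 0.0073333, so the payment is 175,000 × 0.0073333 / (1 − 1.0073333^−240) = €1,552.08.
Monthly savings = €1,580.15 − €1,552.08 = €28.07.
Break-even = €1,500.00 / €28.07 = 53.44 → 54 months.

54 months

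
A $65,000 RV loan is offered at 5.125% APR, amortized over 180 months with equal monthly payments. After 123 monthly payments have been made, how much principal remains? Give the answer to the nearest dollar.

$26,171

With monthly rate i = 5.125%/12 = 0.0042708, the balance after k of n payments is P · [(1+i)^n − (1+i)^k] / [(1+i)^n − 1].
(1+0.0042708)^180 = 2.15354012 and (1+0.0042708)^123 = 1.68909676, so the balance is 65,000 × (2.15354012 − 1.68909676) / (2.15354012 − 1) = $26,170.58.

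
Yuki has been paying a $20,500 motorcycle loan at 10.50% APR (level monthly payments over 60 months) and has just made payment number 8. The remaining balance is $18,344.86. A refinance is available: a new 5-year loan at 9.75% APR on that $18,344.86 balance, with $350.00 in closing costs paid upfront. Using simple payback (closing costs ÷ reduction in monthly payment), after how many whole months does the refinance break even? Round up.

Current payment = 20,500 × 10.5%/12 / (1 − (1+0.0087500)^−60) = $440.62.
Refinanced payment = 18,344.86 × 0.0081250 / (1 − (1+0.0081250)^−60) = $387.52.
Monthly savings = $440.62 − $387.52 = $53.10.
Break-even = $350.00 / $53.10 = 6.59 → 7 months.

7 months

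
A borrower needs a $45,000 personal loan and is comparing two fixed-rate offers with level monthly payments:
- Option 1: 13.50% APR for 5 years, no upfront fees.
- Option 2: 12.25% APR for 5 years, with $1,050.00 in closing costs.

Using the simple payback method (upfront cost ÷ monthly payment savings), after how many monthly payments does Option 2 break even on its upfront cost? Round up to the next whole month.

Option 1: at 13.50% the monthly rate is 0.0112500, so the payment is 45,000 × 0.0112500 / (1 − 1.0112500^−60) = $1,035.44.
Option 2: monthly rate = 12.25%/12 = 0.0102083; payment = 45,000 × 0.0102083 / (1 − (1+0.0102083)^−60) = $1,006.69.
Monthly savings = $1,035.44 − $1,006.69 = $28.75.
Break-even = $1,050.00 / $28.75 = 36.52 → 37 months.

37 months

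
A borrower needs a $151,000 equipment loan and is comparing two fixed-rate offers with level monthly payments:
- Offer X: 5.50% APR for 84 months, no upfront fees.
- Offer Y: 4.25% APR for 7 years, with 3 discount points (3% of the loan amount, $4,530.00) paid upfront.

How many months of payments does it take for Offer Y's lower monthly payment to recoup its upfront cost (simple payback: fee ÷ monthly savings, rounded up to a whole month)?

Offer X: monthly rate = 5.5%/12 = 0.0045833; payment = 151,000 × 0.0045833 / (1 − (1+0.0045833)^−84) = $2,169.88.
Offer Y: monthly rate = 4.25%/12 = 0.0035417; payment = 151,000 × 0.0035417 / (1 − (1+0.0035417)^−84) = $2,081.41.
Monthly savings = $2,169.88 − $2,081.41 = $88.47.
Break-even = $4,530.00 / $88.47 = 51.20 → 52 months.

52 months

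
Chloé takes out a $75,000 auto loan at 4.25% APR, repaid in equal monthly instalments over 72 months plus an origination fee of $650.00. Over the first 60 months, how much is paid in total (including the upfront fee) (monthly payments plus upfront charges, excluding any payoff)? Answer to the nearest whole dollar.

$71,567

Monthly rate = 4.25%/12 = 0.0035417; payment = 75,000 × 0.0035417 / (1 − (1+0.0035417)^−72) = $1,181.95.
Total outlay = 60 × $1,181.95 + $650.00 = $71,567.00.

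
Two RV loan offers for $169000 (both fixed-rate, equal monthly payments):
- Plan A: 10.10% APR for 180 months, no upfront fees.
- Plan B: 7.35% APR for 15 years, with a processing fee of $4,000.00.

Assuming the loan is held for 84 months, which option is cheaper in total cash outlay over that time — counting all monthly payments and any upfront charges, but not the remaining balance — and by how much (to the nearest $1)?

Plan A: monthly rate = 10.1%/12 = 0.0084167; payment = 169,000 × 0.0084167 / (1 − (1+0.0084167)^−180) = $1,826.44.
Plan B: at 7.35% the monthly rate is 0.0061250, so the payment is 169,000 × 0.0061250 / (1 − 1.0061250^−180) = $1,552.28.
Over 84 months: Plan A costs 84 × $1,826.44 = $153,420.96; Plan B costs 84 × $1,552.28 + $4,000.00 = $134,391.52.
Plan B is cheaper by $153,420.96 − $134,391.52 = $19,029.44.

Plan B by $19,029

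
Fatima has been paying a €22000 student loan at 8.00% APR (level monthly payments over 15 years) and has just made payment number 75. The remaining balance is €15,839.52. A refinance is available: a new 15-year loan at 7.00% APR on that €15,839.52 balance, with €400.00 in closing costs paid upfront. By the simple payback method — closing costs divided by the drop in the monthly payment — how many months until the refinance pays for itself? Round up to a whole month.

Current payment = 22,000 × 8%/12 / (1 − (1+0.0066667)^−180) = €210.24.
Refinanced payment = 15,839.52 × 0.0058333 / (1 − (1+0.0058333)^−180) = €142.37.
Monthly savings = €210.24 − €142.37 = €67.87.
Break-even = €400.00 / €67.87 = 5.89 → 6 months.

6 months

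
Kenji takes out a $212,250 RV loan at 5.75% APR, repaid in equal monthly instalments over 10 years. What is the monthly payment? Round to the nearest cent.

Monthly rate = 5.75%/12 = 0.0047917; payment = 212,250 × 0.0047917 / (1 − (1+0.0047917)^−120) = $2,329.85.

$2,329.85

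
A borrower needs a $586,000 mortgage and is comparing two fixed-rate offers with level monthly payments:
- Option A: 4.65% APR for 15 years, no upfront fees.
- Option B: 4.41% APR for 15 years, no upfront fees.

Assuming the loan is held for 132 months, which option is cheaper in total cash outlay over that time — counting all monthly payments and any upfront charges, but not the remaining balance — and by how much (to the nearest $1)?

Option A: monthly rate = 4.65%/12 = 0.0038750; payment = 586,000 × 0.0038750 / (1 − (1+0.0038750)^−180) = $4,527.91.
Option B: at 4.41% the monthly rate is 0.0036750, so the payment is 586,000 × 0.0036750 / (1 − 1.0036750^−180) = $4,455.95.
Over 132 months: Option A costs 132 × $4,527.91 = $597,684.12; Option B costs 132 × $4,455.95 = $588,185.40.
Option B is cheaper by $597,684.12 − $588,185.40 = $9,498.72.

Option B by $9,499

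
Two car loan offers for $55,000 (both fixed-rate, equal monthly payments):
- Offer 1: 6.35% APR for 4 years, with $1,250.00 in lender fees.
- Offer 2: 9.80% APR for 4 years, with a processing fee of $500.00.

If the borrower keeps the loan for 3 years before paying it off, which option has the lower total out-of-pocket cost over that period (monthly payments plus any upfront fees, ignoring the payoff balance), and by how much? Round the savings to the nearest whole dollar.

Offer 1: at 6.35% the monthly rate is 0.0052917, so the payment is 55,000 × 0.0052917 / (1 − 1.0052917^−48) = $1,300.52.
Offer 2: at 9.80% the monthly rate is 0.0081667, so the payment is 55,000 × 0.0081667 / (1 − 1.0081667^−48) = $1,389.67.
Over 36 months: Offer 1 costs 36 × $1,300.52 + $1,250.00 = $48,068.72; Offer 2 costs 36 × $1,389.67 + $500.00 = $50,528.12.
Offer 1 is cheaper by $50,528.12 − $48,068.72 = $2,459.40.

Offer 1 by $2,459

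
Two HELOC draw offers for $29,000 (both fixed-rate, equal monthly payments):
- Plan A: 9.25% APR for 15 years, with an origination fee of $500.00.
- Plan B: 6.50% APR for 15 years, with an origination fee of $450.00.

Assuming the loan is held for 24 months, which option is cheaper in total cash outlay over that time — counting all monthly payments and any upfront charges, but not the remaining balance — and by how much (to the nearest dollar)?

Plan B by $1,150

Plan A: monthly rate = 9.25%/12 = 0.0077083; payment = 29,000 × 0.0077083 / (1 − (1+0.0077083)^−180) = $298.47.
Plan B: monthly rate = 6.5%/12 = 0.0054167; payment = 29,000 × 0.0054167 / (1 − (1+0.0054167)^−180) = $252.62.
Over 24 months: Plan A costs 24 × $298.47 + $500.00 = $7,663.28; Plan B costs 24 × $252.62 + $450.00 = $6,512.88.
Plan B is cheaper by $7,663.28 − $6,512.88 = $1,150.40.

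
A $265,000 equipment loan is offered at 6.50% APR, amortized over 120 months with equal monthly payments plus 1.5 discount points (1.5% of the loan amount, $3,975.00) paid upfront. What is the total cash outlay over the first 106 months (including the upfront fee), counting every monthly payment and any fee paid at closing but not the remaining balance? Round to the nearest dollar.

$322,931

Monthly rate = 6.5%/12 = 0.0054167; payment = 265,000 × 0.0054167 / (1 − (1+0.0054167)^−120) = $3,009.02.
Total outlay = 106 × $3,009.02 + $3,975.00 = $322,931.12.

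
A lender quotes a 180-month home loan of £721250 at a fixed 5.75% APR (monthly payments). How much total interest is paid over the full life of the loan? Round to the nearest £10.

At 5.75% the monthly rate is 0.0047917, so the payment is 721,250 × 0.0047917 / (1 − 1.0047917^−180) = £5,989.33.
Total paid = 180 × £5,989.33 = £1,078,079.40; interest = £1,078,079.40 − £721,250 = £356,829.40.

£356,830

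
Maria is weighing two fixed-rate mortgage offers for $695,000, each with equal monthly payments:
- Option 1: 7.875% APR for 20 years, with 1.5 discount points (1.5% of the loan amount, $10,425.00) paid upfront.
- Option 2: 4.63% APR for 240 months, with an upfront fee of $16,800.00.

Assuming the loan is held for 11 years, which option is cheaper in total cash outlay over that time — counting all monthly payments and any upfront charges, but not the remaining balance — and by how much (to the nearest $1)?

Option 2 by $167,004

Option 1: monthly rate = 7.875%/12 = 0.0065625; payment = 695,000 × 0.0065625 / (1 − (1+0.0065625)^−240) = $5,759.31.
Option 2: at 4.63% the monthly rate is 0.0038583, so the payment is 695,000 × 0.0038583 / (1 − 1.0038583^−240) = $4,445.83.
Over 132 months: Option 1 costs 132 × $5,759.31 + $10,425.00 = $770,653.92; Option 2 costs 132 × $4,445.83 + $16,800.00 = $603,649.56.
Option 2 is cheaper by $770,653.92 − $603,649.56 = $167,004.36.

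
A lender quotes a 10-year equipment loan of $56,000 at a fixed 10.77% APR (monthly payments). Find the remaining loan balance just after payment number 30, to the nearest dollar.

$47,042

With monthly rate i = 10.77%/12 = 0.0089750, the balance after k of n payments is P · [(1+i)^n − (1+i)^k] / [(1+i)^n − 1].
(1+0.0089750)^120 = 2.92178779 and (1+0.0089750)^30 = 1.30741110, so the balance is 56,000 × (2.92178779 − 1.30741110) / (2.92178779 − 1) = $47,042.18.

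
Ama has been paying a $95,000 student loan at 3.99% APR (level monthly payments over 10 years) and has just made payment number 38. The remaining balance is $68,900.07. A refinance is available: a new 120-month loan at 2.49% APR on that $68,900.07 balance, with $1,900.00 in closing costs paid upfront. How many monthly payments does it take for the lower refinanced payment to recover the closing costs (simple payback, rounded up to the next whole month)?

7 months

Current payment = 95,000 × 3.99%/12 / (1 − (1+0.0033250)^−120) = $961.38.
Refinanced payment = 68,900.07 × 0.0020750 / (1 − (1+0.0020750)^−120) = $649.21.
Monthly savings = $961.38 − $649.21 = $312.17.
Break-even = $1,900.00 / $312.17 = 6.09 → 7 months.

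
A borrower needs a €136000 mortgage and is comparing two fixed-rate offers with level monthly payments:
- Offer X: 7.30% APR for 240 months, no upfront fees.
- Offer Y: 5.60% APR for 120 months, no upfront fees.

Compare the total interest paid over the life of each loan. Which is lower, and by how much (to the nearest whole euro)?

Offer X: at 7.30% the monthly rate is 0.0060833, so the payment is 136,000 × 0.0060833 / (1 − 1.0060833^−240) = €1,079.04.
Total interest on Offer X = 240 × €1,079.04 − €136,000 = €122,969.60.
Offer Y: at 5.60% the monthly rate is 0.0046667, so the payment is 136,000 × 0.0046667 / (1 − 1.0046667^−120) = €1,482.71.
Total interest on Offer Y = 120 × €1,482.71 − €136,000 = €41,925.20.
Offer Y is lower by €81,044.40.

Offer Y by €81,044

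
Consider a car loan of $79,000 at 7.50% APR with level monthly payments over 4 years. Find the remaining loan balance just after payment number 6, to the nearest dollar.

$70,368

With monthly rate i = 7.5%/12 = 0.0062500, the balance after k of n payments is P · [(1+i)^n − (1+i)^k] / [(1+i)^n − 1].
(1+0.0062500)^48 = 1.34859915 and (1+0.0062500)^6 = 1.03809084, so the balance is 79,000 × (1.34859915 − 1.03809084) / (1.34859915 − 1) = $70,367.80.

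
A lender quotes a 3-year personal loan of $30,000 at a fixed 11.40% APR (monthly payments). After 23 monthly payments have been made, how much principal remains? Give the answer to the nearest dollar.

With monthly rate i = 11.4%/12 = 0.0095000, the balance after k of n payments is P · [(1+i)^n − (1+i)^k] / [(1+i)^n − 1].
(1+0.0095000)^36 = 1.40548961 and (1+0.0095000)^23 = 1.24292647, so the balance is 30,000 × (1.40548961 − 1.24292647) / (1.40548961 − 1) = $12,027.17.

$12,027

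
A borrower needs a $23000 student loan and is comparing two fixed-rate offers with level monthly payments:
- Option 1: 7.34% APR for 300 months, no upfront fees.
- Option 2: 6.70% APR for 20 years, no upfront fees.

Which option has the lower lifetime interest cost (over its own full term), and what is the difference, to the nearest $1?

Option 1: monthly rate = 7.34%/12 = 0.0061167; payment = 23,000 × 0.0061167 / (1 − (1+0.0061167)^−300) = $167.58.
Total interest on Option 1 = 300 × $167.58 − $23,000 = $27,274.00.
Option 2: monthly rate = 6.7%/12 = 0.0055833; payment = 23,000 × 0.0055833 / (1 − (1+0.0055833)^−240) = $174.20.
Total interest on Option 2 = 240 × $174.20 − $23,000 = $18,808.00.
Option 2 is lower by $8,466.00.

Option 2 by $8,466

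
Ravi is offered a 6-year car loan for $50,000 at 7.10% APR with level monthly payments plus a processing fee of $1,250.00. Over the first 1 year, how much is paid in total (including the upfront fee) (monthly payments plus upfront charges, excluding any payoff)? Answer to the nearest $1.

At 7.10% the monthly rate is 0.0059167, so the payment is 50,000 × 0.0059167 / (1 − 1.0059167^−72) = $854.85.
Total outlay = 12 × $854.85 + $1,250.00 = $11,508.20.

$11,508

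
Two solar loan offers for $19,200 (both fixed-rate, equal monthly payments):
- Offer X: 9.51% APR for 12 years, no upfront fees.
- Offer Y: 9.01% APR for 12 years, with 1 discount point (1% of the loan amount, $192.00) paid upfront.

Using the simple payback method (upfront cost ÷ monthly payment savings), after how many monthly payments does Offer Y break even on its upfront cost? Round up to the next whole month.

Offer X: at 9.51% the monthly rate is 0.0079250, so the payment is 19,200 × 0.0079250 / (1 − 1.0079250^−144) = $224.05.
Offer Y: at 9.01% the monthly rate is 0.0075083, so the payment is 19,200 × 0.0075083 / (1 − 1.0075083^−144) = $218.61.
Monthly savings = $224.05 − $218.61 = $5.44.
Break-even = $192.00 / $5.44 = 35.29 → 36 months.

36 months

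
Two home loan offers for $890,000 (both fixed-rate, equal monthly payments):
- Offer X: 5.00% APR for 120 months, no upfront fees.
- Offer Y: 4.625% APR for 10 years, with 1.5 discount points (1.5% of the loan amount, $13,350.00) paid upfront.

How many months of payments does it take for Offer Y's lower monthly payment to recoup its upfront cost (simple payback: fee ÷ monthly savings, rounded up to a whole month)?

Offer X: monthly rate = 5%/12 = 0.0041667; payment = 890,000 × 0.0041667 / (1 − (1+0.0041667)^−120) = $9,439.83.
Offer Y: at 4.625% the monthly rate is 0.0038542, so the payment is 890,000 × 0.0038542 / (1 − 1.0038542^−120) = $9,277.54.
Monthly savings = $9,439.83 − $9,277.54 = $162.29.
Break-even = $13,350.00 / $162.29 = 82.26 → 83 months.

83 months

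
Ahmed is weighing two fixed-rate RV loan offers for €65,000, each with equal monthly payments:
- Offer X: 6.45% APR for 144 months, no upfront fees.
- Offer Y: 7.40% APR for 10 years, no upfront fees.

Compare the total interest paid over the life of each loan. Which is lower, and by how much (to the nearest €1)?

Offer Y by €1,353

Offer X: monthly rate = 6.45%/12 = 0.0053750; payment = 65,000 × 0.0053750 / (1 − (1+0.0053750)^−144) = €649.54.
Total interest on Offer X = 144 × €649.54 − €65,000 = €28,533.76.
Offer Y: at 7.40% the monthly rate is 0.0061667, so the payment is 65,000 × 0.0061667 / (1 − 1.0061667^−120) = €768.17.
Total interest on Offer Y = 120 × €768.17 − €65,000 = €27,180.40.
Offer Y is lower by €1,353.36.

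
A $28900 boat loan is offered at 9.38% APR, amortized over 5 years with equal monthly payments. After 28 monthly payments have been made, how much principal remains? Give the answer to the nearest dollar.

With monthly rate i = 9.38%/12 = 0.0078167, the balance after k of n payments is P · [(1+i)^n − (1+i)^k] / [(1+i)^n − 1].
(1+0.0078167)^60 = 1.59548296 and (1+0.0078167)^28 = 1.24360659, so the balance is 28,900 × (1.59548296 − 1.24360659) / (1.59548296 − 1) = $17,077.28.

$17,077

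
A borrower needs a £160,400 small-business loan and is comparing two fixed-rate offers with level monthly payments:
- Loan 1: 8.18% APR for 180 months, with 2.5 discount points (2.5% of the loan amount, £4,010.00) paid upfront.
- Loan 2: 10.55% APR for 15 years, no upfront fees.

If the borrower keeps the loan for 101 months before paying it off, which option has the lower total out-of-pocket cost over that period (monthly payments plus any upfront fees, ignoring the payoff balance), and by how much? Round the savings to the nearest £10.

Loan 1: at 8.18% the monthly rate is 0.0068167, so the payment is 160,400 × 0.0068167 / (1 − 1.0068167^−180) = £1,549.58.
Loan 2: monthly rate = 10.55%/12 = 0.0087917; payment = 160,400 × 0.0087917 / (1 − (1+0.0087917)^−180) = £1,778.04.
Over 101 months: Loan 1 costs 101 × £1,549.58 + £4,010.00 = £160,517.58; Loan 2 costs 101 × £1,778.04 = £179,582.04.
Loan 1 is cheaper by £179,582.04 − £160,517.58 = £19,064.46.

Loan 1 by £19,060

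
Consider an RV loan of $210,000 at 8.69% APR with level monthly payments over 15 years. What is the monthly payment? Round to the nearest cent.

$2,091.41

At 8.69% the monthly rate is 0.0072417, so the payment is 210,000 × 0.0072417 / (1 − 1.0072417^−180) = $2,091.41.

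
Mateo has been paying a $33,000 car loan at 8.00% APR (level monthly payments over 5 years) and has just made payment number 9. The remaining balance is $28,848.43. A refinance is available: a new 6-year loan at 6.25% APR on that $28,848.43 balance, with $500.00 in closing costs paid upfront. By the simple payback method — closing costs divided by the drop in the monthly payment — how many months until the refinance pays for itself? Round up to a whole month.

Current payment = 33,000 × 8%/12 / (1 − (1+0.0066667)^−60) = $669.12.
Refinanced payment = 28,848.43 × 0.0052083 / (1 − (1+0.0052083)^−72) = $481.51.
Monthly savings = $669.12 − $481.51 = $187.61.
Break-even = $500.00 / $187.61 = 2.67 → 3 months.

3 months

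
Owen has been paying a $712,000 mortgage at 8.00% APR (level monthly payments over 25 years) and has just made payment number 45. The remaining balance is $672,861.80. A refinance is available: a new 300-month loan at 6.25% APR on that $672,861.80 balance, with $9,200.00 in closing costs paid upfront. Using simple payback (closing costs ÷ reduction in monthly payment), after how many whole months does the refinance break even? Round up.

Current payment = 712,000 × 8%/12 / (1 − (1+0.0066667)^−300) = $5,495.33.
Refinanced payment = 672,861.80 × 0.0052083 / (1 − (1+0.0052083)^−300) = $4,438.66.
Monthly savings = $5,495.33 − $4,438.66 = $1,056.67.
Break-even = $9,200.00 / $1,056.67 = 8.71 → 9 months.

9 months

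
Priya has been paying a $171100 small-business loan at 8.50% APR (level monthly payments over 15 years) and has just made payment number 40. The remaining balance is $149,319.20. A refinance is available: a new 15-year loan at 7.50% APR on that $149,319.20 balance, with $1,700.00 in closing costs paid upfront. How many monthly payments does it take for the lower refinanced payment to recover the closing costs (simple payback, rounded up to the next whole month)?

Current payment = 171,100 × 8.5%/12 / (1 − (1+0.0070833)^−180) = $1,684.89.
Refinanced payment = 149,319.20 × 0.0062500 / (1 − (1+0.0062500)^−180) = $1,384.21.
Monthly savings = $1,684.89 − $1,384.21 = $300.68.
Break-even = $1,700.00 / $300.68 = 5.65 → 6 months.

6 months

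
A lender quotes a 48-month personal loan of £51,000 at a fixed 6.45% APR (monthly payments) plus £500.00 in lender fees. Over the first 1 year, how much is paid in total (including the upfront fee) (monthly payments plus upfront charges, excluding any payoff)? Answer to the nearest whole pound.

£14,999

At 6.45% the monthly rate is 0.0053750, so the payment is 51,000 × 0.0053750 / (1 − 1.0053750^−48) = £1,208.29.
Total outlay = 12 × £1,208.29 + £500.00 = £14,999.48.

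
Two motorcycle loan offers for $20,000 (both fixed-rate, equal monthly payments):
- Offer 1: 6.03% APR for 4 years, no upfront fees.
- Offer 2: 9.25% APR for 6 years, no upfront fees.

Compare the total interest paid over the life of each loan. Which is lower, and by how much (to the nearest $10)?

Offer 1: monthly rate = 6.03%/12 = 0.0050250; payment = 20,000 × 0.0050250 / (1 − (1+0.0050250)^−48) = $469.98.
Total interest on Offer 1 = 48 × $469.98 − $20,000 = $2,559.04.
Offer 2: at 9.25% the monthly rate is 0.0077083, so the payment is 20,000 × 0.0077083 / (1 − 1.0077083^−72) = $363.00.
Total interest on Offer 2 = 72 × $363.00 − $20,000 = $6,136.00.
Offer 1 is lower by $3,576.96.

Offer 1 by $3,580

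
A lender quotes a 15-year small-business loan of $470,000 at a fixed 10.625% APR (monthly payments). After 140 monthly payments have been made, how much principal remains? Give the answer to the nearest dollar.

$175,582

With monthly rate i = 10.625%/12 = 0.0088542, the balance after k of n payments is P · [(1+i)^n − (1+i)^k] / [(1+i)^n − 1].
(1+0.0088542)^180 = 4.88776776 and (1+0.0088542)^140 = 3.43538078, so the balance is 470,000 × (4.88776776 − 3.43538078) / (4.88776776 − 1) = $175,581.96.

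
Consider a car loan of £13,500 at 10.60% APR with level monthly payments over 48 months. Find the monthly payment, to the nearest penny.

At 10.60% the monthly rate is 0.0088333, so the payment is 13,500 × 0.0088333 / (1 − 1.0088333^−48) = £346.30.

£346.30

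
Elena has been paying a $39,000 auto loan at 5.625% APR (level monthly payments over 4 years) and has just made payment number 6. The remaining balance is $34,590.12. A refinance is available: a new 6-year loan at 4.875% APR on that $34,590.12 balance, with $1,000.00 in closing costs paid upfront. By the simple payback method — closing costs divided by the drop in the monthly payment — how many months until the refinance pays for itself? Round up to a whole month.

Current payment = 39,000 × 5.625%/12 / (1 − (1+0.0046875)^−48) = $909.23.
Refinanced payment = 34,590.12 × 0.0040625 / (1 − (1+0.0040625)^−72) = $555.07.
Monthly savings = $909.23 − $555.07 = $354.16.
Break-even = $1,000.00 / $354.16 = 2.82 → 3 months.

3 months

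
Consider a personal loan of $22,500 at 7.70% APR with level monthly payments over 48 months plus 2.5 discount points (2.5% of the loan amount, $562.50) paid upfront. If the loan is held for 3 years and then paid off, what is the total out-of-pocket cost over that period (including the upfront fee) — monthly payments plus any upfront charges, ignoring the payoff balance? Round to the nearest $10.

Monthly rate = 7.7%/12 = 0.0064167; payment = 22,500 × 0.0064167 / (1 − (1+0.0064167)^−48) = $546.13.
Total outlay = 36 × $546.13 + $562.50 = $20,223.18.

$20,220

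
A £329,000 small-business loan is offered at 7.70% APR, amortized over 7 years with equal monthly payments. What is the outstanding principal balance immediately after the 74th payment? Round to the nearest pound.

With monthly rate i = 7.7%/12 = 0.0064167, the balance after k of n payments is P · [(1+i)^n − (1+i)^k] / [(1+i)^n − 1].
(1+0.0064167)^84 = 1.71134236 and (1+0.0064167)^74 = 1.60530922, so the balance is 329,000 × (1.71134236 − 1.60530922) / (1.71134236 − 1) = £49,040.95.

£49,041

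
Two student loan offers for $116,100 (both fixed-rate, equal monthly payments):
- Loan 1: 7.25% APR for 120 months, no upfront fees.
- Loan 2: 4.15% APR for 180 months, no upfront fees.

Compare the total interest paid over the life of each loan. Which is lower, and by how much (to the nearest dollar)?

Loan 1: at 7.25% the monthly rate is 0.0060417, so the payment is 116,100 × 0.0060417 / (1 − 1.0060417^−120) = $1,363.03.
Total interest on Loan 1 = 120 × $1,363.03 − $116,100 = $47,463.60.
Loan 2: at 4.15% the monthly rate is 0.0034583, so the payment is 116,100 × 0.0034583 / (1 − 1.0034583^−180) = $867.53.
Total interest on Loan 2 = 180 × $867.53 − $116,100 = $40,055.40.
Loan 2 is lower by $7,408.20.

Loan 2 by $7,408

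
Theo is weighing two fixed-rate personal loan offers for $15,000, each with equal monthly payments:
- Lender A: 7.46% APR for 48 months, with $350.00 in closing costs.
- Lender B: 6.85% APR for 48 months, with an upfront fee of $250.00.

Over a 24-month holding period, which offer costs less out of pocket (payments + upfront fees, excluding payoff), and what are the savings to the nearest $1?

Lender B by $202

Lender A: monthly rate = 7.46%/12 = 0.0062167; payment = 15,000 × 0.0062167 / (1 − (1+0.0062167)^−48) = $362.40.
Lender B: monthly rate = 6.85%/12 = 0.0057083; payment = 15,000 × 0.0057083 / (1 − (1+0.0057083)^−48) = $358.15.
Over 24 months: Lender A costs 24 × $362.40 + $350.00 = $9,047.60; Lender B costs 24 × $358.15 + $250.00 = $8,845.60.
Lender B is cheaper by $9,047.60 − $8,845.60 = $202.00.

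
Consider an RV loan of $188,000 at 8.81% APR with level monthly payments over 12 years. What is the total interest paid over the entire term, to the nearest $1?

$117,198

At 8.81% the monthly rate is 0.0073417, so the payment is 188,000 × 0.0073417 / (1 − 1.0073417^−144) = $2,119.43.
Total paid = 144 × $2,119.43 = $305,197.92; interest = $305,197.92 − $188,000 = $117,197.92.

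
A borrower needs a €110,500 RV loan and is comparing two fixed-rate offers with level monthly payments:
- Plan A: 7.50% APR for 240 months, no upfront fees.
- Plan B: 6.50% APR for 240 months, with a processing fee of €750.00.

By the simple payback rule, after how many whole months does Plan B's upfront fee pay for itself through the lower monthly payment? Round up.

Plan A: at 7.50% the monthly rate is 0.0062500, so the payment is 110,500 × 0.0062500 / (1 − 1.0062500^−240) = €890.18.
Plan B: monthly rate = 6.5%/12 = 0.0054167; payment = 110,500 × 0.0054167 / (1 − (1+0.0054167)^−240) = €823.86.
Monthly savings = €890.18 − €823.86 = €66.32.
Break-even = €750.00 / €66.32 = 11.31 → 12 months.

12 months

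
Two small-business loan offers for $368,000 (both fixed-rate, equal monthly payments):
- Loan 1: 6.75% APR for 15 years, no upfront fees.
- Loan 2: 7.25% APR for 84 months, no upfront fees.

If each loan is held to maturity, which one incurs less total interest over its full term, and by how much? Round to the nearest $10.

Loan 1: monthly rate = 6.75%/12 = 0.0056250; payment = 368,000 × 0.0056250 / (1 − (1+0.0056250)^−180) = $3,256.47.
Total interest on Loan 1 = 180 × $3,256.47 − $368,000 = $218,164.60.
Loan 2: at 7.25% the monthly rate is 0.0060417, so the payment is 368,000 × 0.0060417 / (1 − 1.0060417^−84) = $5,599.19.
Total interest on Loan 2 = 84 × $5,599.19 − $368,000 = $102,331.96.
Loan 2 is lower by $115,832.64.

Loan 2 by $115,830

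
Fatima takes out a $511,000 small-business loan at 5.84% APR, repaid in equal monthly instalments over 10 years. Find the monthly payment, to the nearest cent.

Monthly rate = 5.84%/12 = 0.0048667; payment = 511,000 × 0.0048667 / (1 − (1+0.0048667)^−120) = $5,632.18.

$5,632.18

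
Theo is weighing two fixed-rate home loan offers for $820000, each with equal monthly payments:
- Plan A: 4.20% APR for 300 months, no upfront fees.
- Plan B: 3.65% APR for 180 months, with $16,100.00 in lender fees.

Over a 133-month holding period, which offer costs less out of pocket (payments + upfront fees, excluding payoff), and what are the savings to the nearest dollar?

Plan A: monthly rate = 4.2%/12 = 0.0035000; payment = 820,000 × 0.0035000 / (1 − (1+0.0035000)^−300) = $4,419.33.
Plan B: monthly rate = 3.65%/12 = 0.0030417; payment = 820,000 × 0.0030417 / (1 − (1+0.0030417)^−180) = $5,922.63.
Over 133 months: Plan A costs 133 × $4,419.33 = $587,770.89; Plan B costs 133 × $5,922.63 + $16,100.00 = $803,809.79.
Plan A is cheaper by $803,809.79 − $587,770.89 = $216,038.90.

Plan A by $216,039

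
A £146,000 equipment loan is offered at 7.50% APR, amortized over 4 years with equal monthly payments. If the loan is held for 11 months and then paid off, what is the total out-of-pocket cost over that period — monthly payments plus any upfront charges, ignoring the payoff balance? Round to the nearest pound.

£38,831

Monthly rate = 7.5%/12 = 0.0062500; payment = 146,000 × 0.0062500 / (1 − (1+0.0062500)^−48) = £3,530.12.
Total outlay = 11 × £3,530.12 = £38,831.32.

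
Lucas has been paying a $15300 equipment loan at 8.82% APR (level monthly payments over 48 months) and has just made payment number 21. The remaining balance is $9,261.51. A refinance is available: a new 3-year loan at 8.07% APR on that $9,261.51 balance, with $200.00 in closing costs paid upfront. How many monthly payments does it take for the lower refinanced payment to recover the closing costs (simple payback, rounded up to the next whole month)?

3 months

Current payment = 15,300 × 8.82%/12 / (1 − (1+0.0073500)^−48) = $379.43.
Refinanced payment = 9,261.51 × 0.0067250 / (1 − (1+0.0067250)^−36) = $290.52.
Monthly savings = $379.43 − $290.52 = $88.91.
Break-even = $200.00 / $88.91 = 2.25 → 3 months.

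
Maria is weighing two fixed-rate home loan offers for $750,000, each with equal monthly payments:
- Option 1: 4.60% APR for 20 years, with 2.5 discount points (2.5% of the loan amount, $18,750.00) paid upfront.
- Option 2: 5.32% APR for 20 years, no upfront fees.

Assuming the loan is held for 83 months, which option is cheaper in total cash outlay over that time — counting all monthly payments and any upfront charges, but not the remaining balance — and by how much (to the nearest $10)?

Option 1: monthly rate = 4.6%/12 = 0.0038333; payment = 750,000 × 0.0038333 / (1 − (1+0.0038333)^−240) = $4,785.45.
Option 2: at 5.32% the monthly rate is 0.0044333, so the payment is 750,000 × 0.0044333 / (1 − 1.0044333^−240) = $5,083.21.
Over 83 months: Option 1 costs 83 × $4,785.45 + $18,750.00 = $415,942.35; Option 2 costs 83 × $5,083.21 = $421,906.43.
Option 1 is cheaper by $421,906.43 − $415,942.35 = $5,964.08.

Option 1 by $5,960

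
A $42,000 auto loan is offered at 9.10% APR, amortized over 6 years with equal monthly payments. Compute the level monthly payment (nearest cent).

$759.16

Monthly rate = 9.1%/12 = 0.0075833; payment = 42,000 × 0.0075833 / (1 − (1+0.0075833)^−72) = $759.16.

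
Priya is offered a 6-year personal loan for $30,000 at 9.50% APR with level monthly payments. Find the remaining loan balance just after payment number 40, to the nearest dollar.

With monthly rate i = 9.5%/12 = 0.0079167, the balance after k of n payments is P · [(1+i)^n − (1+i)^k] / [(1+i)^n − 1].
(1+0.0079167)^72 = 1.76430278 and (1+0.0079167)^40 = 1.37083463, so the balance is 30,000 × (1.76430278 − 1.37083463) / (1.76430278 − 1) = $15,444.20.

$15,444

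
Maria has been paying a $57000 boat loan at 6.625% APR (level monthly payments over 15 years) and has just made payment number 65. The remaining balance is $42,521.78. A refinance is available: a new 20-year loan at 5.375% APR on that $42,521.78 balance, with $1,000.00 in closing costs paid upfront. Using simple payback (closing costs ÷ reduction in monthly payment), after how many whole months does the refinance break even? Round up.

5 months

Current payment = 57,000 × 6.625%/12 / (1 − (1+0.0055208)^−180) = $500.46.
Refinanced payment = 42,521.78 × 0.0044792 / (1 − (1+0.0044792)^−240) = $289.51.
Monthly savings = $500.46 − $289.51 = $210.95.
Break-even = $1,000.00 / $210.95 = 4.74 → 5 months.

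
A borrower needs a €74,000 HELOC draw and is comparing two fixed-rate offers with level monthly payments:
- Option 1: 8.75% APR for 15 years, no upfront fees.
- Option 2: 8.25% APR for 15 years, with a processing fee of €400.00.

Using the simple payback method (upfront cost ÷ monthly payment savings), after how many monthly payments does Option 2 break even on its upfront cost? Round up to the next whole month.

Option 1: monthly rate = 8.75%/12 = 0.0072917; payment = 74,000 × 0.0072917 / (1 − (1+0.0072917)^−180) = €739.59.
Option 2: at 8.25% the monthly rate is 0.0068750, so the payment is 74,000 × 0.0068750 / (1 − 1.0068750^−180) = €717.90.
Monthly savings = €739.59 − €717.90 = €21.69.
Break-even = €400.00 / €21.69 = 18.44 → 19 months.

19 months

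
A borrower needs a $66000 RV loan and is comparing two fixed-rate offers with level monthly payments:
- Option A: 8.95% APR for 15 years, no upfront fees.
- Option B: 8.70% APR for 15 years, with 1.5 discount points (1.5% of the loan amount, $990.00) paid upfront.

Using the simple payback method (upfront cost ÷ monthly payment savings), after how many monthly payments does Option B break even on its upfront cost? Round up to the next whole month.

102 months

Option A: monthly rate = 8.95%/12 = 0.0074583; payment = 66,000 × 0.0074583 / (1 − (1+0.0074583)^−180) = $667.45.
Option B: at 8.70% the monthly rate is 0.0072500, so the payment is 66,000 × 0.0072500 / (1 − 1.0072500^−180) = $657.69.
Monthly savings = $667.45 − $657.69 = $9.76.
Break-even = $990.00 / $9.76 = 101.43 → 102 months.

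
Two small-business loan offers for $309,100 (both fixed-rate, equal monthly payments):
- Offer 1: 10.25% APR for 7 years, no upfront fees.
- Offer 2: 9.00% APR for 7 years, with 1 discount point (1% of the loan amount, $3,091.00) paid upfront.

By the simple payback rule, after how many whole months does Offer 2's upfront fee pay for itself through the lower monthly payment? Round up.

Offer 1: monthly rate = 10.25%/12 = 0.0085417; payment = 309,100 × 0.0085417 / (1 − (1+0.0085417)^−84) = $5,171.44.
Offer 2: at 9.00% the monthly rate is 0.0075000, so the payment is 309,100 × 0.0075000 / (1 − 1.0075000^−84) = $4,973.13.
Monthly savings = $5,171.44 − $4,973.13 = $198.31.
Break-even = $3,091.00 / $198.31 = 15.59 → 16 months.

16 months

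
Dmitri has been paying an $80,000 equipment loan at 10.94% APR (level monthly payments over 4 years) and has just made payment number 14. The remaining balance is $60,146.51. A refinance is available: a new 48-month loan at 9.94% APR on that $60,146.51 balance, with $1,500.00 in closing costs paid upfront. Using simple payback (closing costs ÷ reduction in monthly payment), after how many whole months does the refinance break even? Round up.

3 months

Current payment = 80,000 × 10.94%/12 / (1 − (1+0.0091167)^−48) = $2,065.31.
Refinanced payment = 60,146.51 × 0.0082833 / (1 − (1+0.0082833)^−48) = $1,523.74.
Monthly savings = $2,065.31 − $1,523.74 = $541.57.
Break-even = $1,500.00 / $541.57 = 2.77 → 3 months.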